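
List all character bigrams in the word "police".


Word: "police" (length 6)
Number of bigrams = 6 - 2 + 1 = 5
  Position 0: "po"
  Position 1: "ol"
  Position 2: "li"
  Position 3: "ic"
  Position 4: "ce"
Bigrams = "po", "ol", "li", "ic", "ce"


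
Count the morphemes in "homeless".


Word: "homeless"
Morphemes: home | -less
Each morpheme carries meaning
= 2 morphemes


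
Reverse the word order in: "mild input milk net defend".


Original: "mild input milk net defend"
Words (1..n): mild | input | milk | net | defend
Reversed (n..1): defend | net | milk | input | mild
Result = "defend net milk input mild"


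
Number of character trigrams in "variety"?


Word: "variety" (length 7)
Number of 3-grams = length - 3 + 1 = 7 - 3 + 1
= 5


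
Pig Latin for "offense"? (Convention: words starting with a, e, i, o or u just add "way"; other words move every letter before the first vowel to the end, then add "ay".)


Word: "offense"
Starts with vowel → add 'way'
Pig Latin = "offenseway"


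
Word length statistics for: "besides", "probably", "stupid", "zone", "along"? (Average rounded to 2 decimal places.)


Lengths: "besides"=7, "probably"=8, "stupid"=6, "zone"=4, "along"=5
Sum = 30, Count = 5
Average = 30/5 = 6.00
= avg=6.00, min=4, max=8


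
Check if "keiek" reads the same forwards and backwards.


Word: "keiek"
Reversed: "keiek"
Forward == Backward? keiek == keiek
Palindrome = Yes


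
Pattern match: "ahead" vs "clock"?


Pattern of "ahead": [0, 1, 2, 0, 3]
Pattern of "clock": [0, 1, 2, 0, 3]
Patterns match
Same pattern = Yes


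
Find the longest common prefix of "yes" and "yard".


Word 1: "yes"
Word 2: "yard"
Comparing from start:
  Pos 0: 'y' == 'y'
  Pos 1: 'e' != 'a' (stop)
LCP = "y" (length 1)


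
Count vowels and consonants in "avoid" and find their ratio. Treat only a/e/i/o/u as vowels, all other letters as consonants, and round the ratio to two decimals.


Word: "avoid"
Vowels (a,e,i,o,u): 3
Consonants: 2
Ratio = 3/2
= 1.50


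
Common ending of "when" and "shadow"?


Word 1: "when"
Word 2: "shadow"
Comparing from end:
  Pos -1: 'n' != 'w' (stop)
LCS = "" (length 0)


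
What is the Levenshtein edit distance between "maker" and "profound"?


Word 1: "maker" (length 5)
Word 2: "profound" (length 8)
One optimal edit sequence (insert/delete/substitute each cost 1):
  1. insert 'p'  (+1)
  2. insert 'r'  (+1)
  3. insert 'o'  (+1)
  4. substitute 'm' -> 'f'  (+1)
  5. substitute 'a' -> 'o'  (+1)
  6. substitute 'k' -> 'u'  (+1)
  7. substitute 'e' -> 'n'  (+1)
  8. substitute 'r' -> 'd'  (+1)
Total edit operations: 8
Edit distance = 8


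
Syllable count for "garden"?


Word: "garden"
Syllable breakdown: gar · den
Counting: 2 parts
= 2 syllables


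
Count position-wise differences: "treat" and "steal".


Comparing character by character (same length = 5):
  Pos 0: 't' vs 's' !=
  Pos 1: 'r' vs 't' !=
  Pos 2: 'e' vs 'e' =
  Pos 3: 'a' vs 'a' =
  Pos 4: 't' vs 'l' !=
Hamming distance = 3


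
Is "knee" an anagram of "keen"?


Word 1: "keen" → sorted: eekn
Word 2: "knee" → sorted: eekn
Same letters? eekn == eekn
Anagram = Yes


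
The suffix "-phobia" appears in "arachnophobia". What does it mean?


Suffix: -phobia
As in: arachnophobia -> arachno- + -phobia
Meaning = fear of


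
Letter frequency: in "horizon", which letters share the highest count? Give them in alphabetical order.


Word: "horizon"
Letter counts:
  'h': 1
  'i': 1
  'n': 1
  'o': 2
  'r': 1
  'z': 1
Maximum count = 2
Most frequent = 'o' (2 times each)


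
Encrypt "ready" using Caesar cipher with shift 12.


Word: "ready"
Shift: 12
Each letter → (letter + shift) mod 26:
  'r' (17) + 12 = 3 → 'd'
  'e' (4) + 12 = 16 → 'q'
  'a' (0) + 12 = 12 → 'm'
  'd' (3) + 12 = 15 → 'p'
  'y' (24) + 12 = 10 → 'k'
Result = "dqmpk"


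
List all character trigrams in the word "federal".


Word: "federal" (length 7)
Number of trigrams = 7 - 3 + 1 = 5
  Position 0: "fed"
  Position 1: "ede"
  Position 2: "der"
  Position 3: "era"
  Position 4: "ral"
Trigrams = "fed", "ede", "der", "era", "ral"


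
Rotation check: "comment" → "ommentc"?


Word: "comment", Candidate: "ommentc"
Method: check if candidate is substring of word+word
"commentcomment" contains "ommentc"? Yes
Is rotation = Yes


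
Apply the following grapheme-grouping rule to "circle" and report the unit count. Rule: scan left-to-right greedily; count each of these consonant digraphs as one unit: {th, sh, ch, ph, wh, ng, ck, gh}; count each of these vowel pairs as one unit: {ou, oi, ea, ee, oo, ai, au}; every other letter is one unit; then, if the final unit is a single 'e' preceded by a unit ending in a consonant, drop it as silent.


Word: "circle" (6 letters)
Left-to-right scan:
  [1] 'c' (letter)
  [2] 'i' (letter)
  [3] 'r' (letter)
  [4] 'c' (letter)
  [5] 'l' (letter)
  [6] 'e' (letter)
Units from scan: 6
Final unit is 'e' after a consonant -> drop as silent (-1)
Sound units = 5 units


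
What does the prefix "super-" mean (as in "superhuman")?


Prefix: super-
Example: superhuman (super- + human)
Meaning = above / beyond


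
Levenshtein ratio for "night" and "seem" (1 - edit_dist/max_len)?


Word 1: "night" (length 5)
Word 2: "seem" (length 4)
One optimal edit sequence:
  1. delete 'n'  (+1)
  2. substitute 'i' -> 's'  (+1)
  3. substitute 'g' -> 'e'  (+1)
  4. substitute 'h' -> 'e'  (+1)
  5. substitute 't' -> 'm'  (+1)
Edit distance = 5
Max length = max(5, 4) = 5
Similarity = 1 - 5/5
= 0.0000


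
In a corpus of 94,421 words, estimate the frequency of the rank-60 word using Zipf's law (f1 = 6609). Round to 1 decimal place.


Zipf's law: f(r) = f(1) / r
f(1) = 6609
f(60) = 6609 / 60
= 110.2 occurrences


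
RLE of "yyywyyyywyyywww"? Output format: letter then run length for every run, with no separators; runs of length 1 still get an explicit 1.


String: "yyywyyyywyyywww"
Scanning for consecutive runs:
  'y' x 3
  'w' x 1
  'y' x 4
  'w' x 1
  'y' x 3
  'w' x 3
RLE = "y3w1y4w1y3w3"


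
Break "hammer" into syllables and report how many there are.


Word: "hammer"
Syllable breakdown: ham-mer
Counting: 2 parts
= 2 syllables


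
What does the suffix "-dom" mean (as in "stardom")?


Suffix: -dom
Example: stardom (star + -dom)
Meaning = state / realm


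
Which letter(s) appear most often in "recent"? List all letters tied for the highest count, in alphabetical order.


Word: "recent"
Letter counts:
  'c': 1
  'e': 2
  'n': 1
  'r': 1
  't': 1
Maximum count = 2
Most frequent = 'e' (2 times each)


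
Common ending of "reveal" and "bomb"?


Word 1: "reveal"
Word 2: "bomb"
Comparing from end:
  Pos -1: 'l' != 'b' (stop)
LCS = "" (length 0)


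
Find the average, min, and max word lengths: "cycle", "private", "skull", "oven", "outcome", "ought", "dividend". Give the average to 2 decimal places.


Lengths: "cycle"=5, "private"=7, "skull"=5, "oven"=4, "outcome"=7, "ought"=5, "dividend"=8
Sum = 41, Count = 7
Average = 41/7 = 5.86
= avg=5.86, min=4, max=8


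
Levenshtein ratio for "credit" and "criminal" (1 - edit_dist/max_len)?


Word 1: "credit" (length 6)
Word 2: "criminal" (length 8)
One optimal edit sequence:
  1. keep 'c'
  2. keep 'r'
  3. substitute 'e' -> 'i'  (+1)
  4. substitute 'd' -> 'm'  (+1)
  5. keep 'i'
  6. insert 'n'  (+1)
  7. insert 'a'  (+1)
  8. substitute 't' -> 'l'  (+1)
Edit distance = 5
Max length = max(6, 8) = 8
Similarity = 1 - 5/8
= 0.3750


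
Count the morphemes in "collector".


Word: "collector"
Morphemes: collect + -or
Each morpheme carries meaning
= 2 morphemes


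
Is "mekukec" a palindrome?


Word: "mekukec"
Reversed: "cekukem"
Forward == Backward? mekukec != cekukem
Palindrome = No


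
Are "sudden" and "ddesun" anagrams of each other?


Word 1: "sudden" → sorted: ddensu
Word 2: "ddesun" → sorted: ddensu
Same letters? ddensu == ddensu
Anagram = Yes


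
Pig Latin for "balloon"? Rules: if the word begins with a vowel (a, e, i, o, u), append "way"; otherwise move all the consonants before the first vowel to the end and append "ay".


Word: "balloon"
Starts with consonant(s) → move to end, add 'ay'
Consonant cluster: "b"
Pig Latin = "alloonbay"


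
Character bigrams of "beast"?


Word: "beast" (length 5)
Number of bigrams = 5 - 2 + 1 = 4
  Position 0: "be"
  Position 1: "ea"
  Position 2: "as"
  Position 3: "st"
Bigrams = "be", "ea", "as", "st"


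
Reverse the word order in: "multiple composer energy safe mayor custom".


Original: "multiple composer energy safe mayor custom"
Words (1..n): multiple | composer | energy | safe | mayor | custom
Reversed (n..1): custom | mayor | safe | energy | composer | multiple
Result = "custom mayor safe energy composer multiple"


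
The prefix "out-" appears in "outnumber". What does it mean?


Prefix: out-
Example: outnumber = out- + number
Meaning = surpass


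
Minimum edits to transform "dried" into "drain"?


Word 1: "dried" (length 5)
Word 2: "drain" (length 5)
One optimal edit sequence (insert/delete/substitute each cost 1):
  1. keep 'd'
  2. keep 'r'
  3. substitute 'i' -> 'a'  (+1)
  4. substitute 'e' -> 'i'  (+1)
  5. substitute 'd' -> 'n'  (+1)
Total edit operations: 3
Edit distance = 3


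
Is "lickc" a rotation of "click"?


Word: "click", Candidate: "lickc"
Method: check if candidate is substring of word+word
"clickclick" contains "lickc"? Yes
Is rotation = Yes


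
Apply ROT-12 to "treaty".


Word: "treaty"
Shift: 12
Each letter → (letter + shift) mod 26:
  't' (19) + 12 = 5 → 'f'
  'r' (17) + 12 = 3 → 'd'
  'e' (4) + 12 = 16 → 'q'
  'a' (0) + 12 = 12 → 'm'
  't' (19) + 12 = 5 → 'f'
  'y' (24) + 12 = 10 → 'k'
Result = "fdqmfk"


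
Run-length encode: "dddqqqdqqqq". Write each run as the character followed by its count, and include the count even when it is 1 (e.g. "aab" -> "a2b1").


String: "dddqqqdqqqq"
Scanning for consecutive runs:
  'd' x 3
  'q' x 3
  'd' x 1
  'q' x 4
RLE = "d3q3d1q4"


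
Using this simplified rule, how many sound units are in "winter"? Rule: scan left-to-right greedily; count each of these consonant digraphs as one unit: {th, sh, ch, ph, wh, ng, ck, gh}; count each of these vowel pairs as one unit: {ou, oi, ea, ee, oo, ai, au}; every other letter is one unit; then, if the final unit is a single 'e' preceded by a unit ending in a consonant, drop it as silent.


Word: "winter" (6 letters)
Left-to-right scan:
  1. 'w' (letter)
  2. 'i' (letter)
  3. 'n' (letter)
  4. 't' (letter)
  5. 'e' (letter)
  6. 'r' (letter)
Units from scan: 6
Sound units = 6 units


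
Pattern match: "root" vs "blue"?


Pattern of "root": [0, 1, 1, 2]
Pattern of "blue": [0, 1, 2, 3]
Patterns do not match
Same pattern = No


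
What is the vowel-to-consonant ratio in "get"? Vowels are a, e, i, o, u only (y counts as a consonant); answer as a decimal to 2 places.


Word: "get"
Vowels (a,e,i,o,u): 1
Consonants: 2
Ratio = 1/2
= 0.50


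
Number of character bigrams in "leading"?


Word: "leading" (length 7)
Number of 2-grams = length - 2 + 1 = 7 - 2 + 1
= 6


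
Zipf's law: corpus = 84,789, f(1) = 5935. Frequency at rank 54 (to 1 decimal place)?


Zipf's law: f(r) = f(1) / r
f(1) = 5935
f(54) = 5935 / 54
= 109.9 occurrences


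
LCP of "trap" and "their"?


Word 1: "trap"
Word 2: "their"
Comparing from start:
  Pos 0: 't' == 't'
  Pos 1: 'r' != 'h' (stop)
LCP = "t" (length 1)


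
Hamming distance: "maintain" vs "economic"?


Comparing character by character (same length = 8):
  Pos 0: 'm' vs 'e' !=
  Pos 1: 'a' vs 'c' !=
  Pos 2: 'i' vs 'o' !=
  Pos 3: 'n' vs 'n' =
  Pos 4: 't' vs 'o' !=
  Pos 5: 'a' vs 'm' !=
  Pos 6: 'i' vs 'i' =
  Pos 7: 'n' vs 'c' !=
Hamming distance = 6


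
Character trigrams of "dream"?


Word: "dream" (length 5)
Number of trigrams = 5 - 3 + 1 = 3
  Position 0: "dre"
  Position 1: "rea"
  Position 2: "eam"
Trigrams = "dre", "rea", "eam"


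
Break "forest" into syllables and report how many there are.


Word: "forest"
Syllable breakdown: for / est
Counting: 2 parts
= 2 syllables


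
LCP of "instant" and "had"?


Word 1: "instant"
Word 2: "had"
Comparing from start:
  Pos 0: 'i' != 'h' (stop)
LCP = "" (length 0)


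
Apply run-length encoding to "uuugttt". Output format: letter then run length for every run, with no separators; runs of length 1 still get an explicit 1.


String: "uuugttt"
Scanning for consecutive runs:
  'u' x 3
  'g' x 1
  't' x 3
RLE = "u3g1t3"


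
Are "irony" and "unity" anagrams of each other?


Word 1: "irony" → sorted: inory
Word 2: "unity" → sorted: intuy
Same letters? inory != intuy
Anagram = No


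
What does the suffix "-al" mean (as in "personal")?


Suffix: -al
Example: personal = person + -al
Meaning = relating to


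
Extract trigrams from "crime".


Word: "crime" (length 5)
Number of trigrams = 5 - 3 + 1 = 3
  Position 0: "cri"
  Position 1: "rim"
  Position 2: "ime"
Trigrams = "cri", "rim", "ime"


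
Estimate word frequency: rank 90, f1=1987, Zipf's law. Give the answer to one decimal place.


Zipf's law: f(r) = f(1) / r
f(1) = 1987
f(90) = 1987 / 90
= 22.1 occurrences


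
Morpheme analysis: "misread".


Word: "misread"
Morphemes: mis- + read
Each morpheme carries meaning
= 2 morphemes


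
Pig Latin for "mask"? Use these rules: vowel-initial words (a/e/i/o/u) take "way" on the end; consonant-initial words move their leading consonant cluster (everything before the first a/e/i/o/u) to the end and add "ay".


Word: "mask"
Starts with consonant(s) → move to end, add 'ay'
Consonant cluster: "m"
Pig Latin = "askmay"


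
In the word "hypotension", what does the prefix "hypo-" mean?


Prefix: hypo-
As in: hypotension -> hypo- + tension
Meaning = under / below normal


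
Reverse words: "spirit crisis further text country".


Original: "spirit crisis further text country"
Words (1..n): spirit | crisis | further | text | country
Reversed (n..1): country | text | further | crisis | spirit
Result = "country text further crisis spirit"


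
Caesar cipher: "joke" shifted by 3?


Word: "joke"
Shift: 3
Each letter → (letter + shift) mod 26:
  'j' (9) + 3 = 12 → 'm'
  'o' (14) + 3 = 17 → 'r'
  'k' (10) + 3 = 13 → 'n'
  'e' (4) + 3 = 7 → 'h'
Result = "mrnh"


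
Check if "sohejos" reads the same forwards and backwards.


Word: "sohejos"
Reversed: "sojehos"
Forward == Backward? sohejos != sojehos
Palindrome = No


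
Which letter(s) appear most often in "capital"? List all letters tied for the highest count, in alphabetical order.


Word: "capital"
Letter counts:
  'a': 2
  'c': 1
  'i': 1
  'l': 1
  'p': 1
  't': 1
Maximum count = 2
Most frequent = 'a' (2 times each)


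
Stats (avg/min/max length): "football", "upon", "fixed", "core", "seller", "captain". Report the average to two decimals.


Lengths: "football"=8, "upon"=4, "fixed"=5, "core"=4, "seller"=6, "captain"=7
Sum = 34, Count = 6
Average = 34/6 = 5.67
= avg=5.67, min=4, max=8


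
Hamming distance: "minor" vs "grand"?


Comparing character by character (same length = 5):
  Pos 0: 'm' vs 'g' !=
  Pos 1: 'i' vs 'r' !=
  Pos 2: 'n' vs 'a' !=
  Pos 3: 'o' vs 'n' !=
  Pos 4: 'r' vs 'd' !=
Hamming distance = 5


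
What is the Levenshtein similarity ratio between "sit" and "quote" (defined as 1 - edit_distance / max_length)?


Word 1: "sit" (length 3)
Word 2: "quote" (length 5)
One optimal edit sequence:
  1. insert 'q'  (+1)
  2. substitute 's' -> 'u'  (+1)
  3. substitute 'i' -> 'o'  (+1)
  4. keep 't'
  5. insert 'e'  (+1)
Edit distance = 4
Max length = max(3, 5) = 5
Similarity = 1 - 4/5
= 0.2000


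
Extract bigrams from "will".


Word: "will" (length 4)
Number of bigrams = 4 - 2 + 1 = 3
  Position 0: "wi"
  Position 1: "il"
  Position 2: "ll"
Bigrams = "wi", "il", "ll"


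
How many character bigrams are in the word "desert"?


Word: "desert" (length 6)
Number of 2-grams = length - 2 + 1 = 6 - 2 + 1
= 5


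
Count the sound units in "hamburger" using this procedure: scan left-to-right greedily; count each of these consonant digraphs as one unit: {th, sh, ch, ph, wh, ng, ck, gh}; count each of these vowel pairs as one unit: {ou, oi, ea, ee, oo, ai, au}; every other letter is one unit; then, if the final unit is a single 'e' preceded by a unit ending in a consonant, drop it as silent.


Word: "hamburger" (9 letters)
Left-to-right scan:
  1. 'h' (letter)
  2. 'a' (letter)
  3. 'm' (letter)
  4. 'b' (letter)
  5. 'u' (letter)
  6. 'r' (letter)
  7. 'g' (letter)
  8. 'e' (letter)
  9. 'r' (letter)
Units from scan: 9
Sound units = 9 units


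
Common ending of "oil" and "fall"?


Word 1: "oil"
Word 2: "fall"
Comparing from end:
  Pos -1: 'l' == 'l'
  Pos -2: 'i' != 'l' (stop)
LCS = "l" (length 1)


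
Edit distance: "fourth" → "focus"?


Word 1: "fourth" (length 6)
Word 2: "focus" (length 5)
One optimal edit sequence (insert/delete/substitute each cost 1):
  1. keep 'f'
  2. keep 'o'
  3. delete 'u'  (+1)
  4. substitute 'r' -> 'c'  (+1)
  5. substitute 't' -> 'u'  (+1)
  6. substitute 'h' -> 's'  (+1)
Total edit operations: 4
Edit distance = 4


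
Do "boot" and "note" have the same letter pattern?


Pattern of "boot": [0, 1, 1, 2]
Pattern of "note": [0, 1, 2, 3]
Patterns do not match
Same pattern = No


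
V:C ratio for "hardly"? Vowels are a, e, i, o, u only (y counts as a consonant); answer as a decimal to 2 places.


Word: "hardly"
Vowels (a,e,i,o,u): 1
Consonants: 5
Ratio = 1/5
= 0.20


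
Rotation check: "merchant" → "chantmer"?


Word: "merchant", Candidate: "chantmer"
Method: check if candidate is substring of word+word
"merchantmerchant" contains "chantmer"? Yes
Is rotation = Yes


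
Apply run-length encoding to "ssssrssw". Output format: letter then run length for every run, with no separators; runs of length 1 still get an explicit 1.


String: "ssssrssw"
Scanning for consecutive runs:
  's' x 4
  'r' x 1
  's' x 2
  'w' x 1
RLE = "s4r1s2w1"


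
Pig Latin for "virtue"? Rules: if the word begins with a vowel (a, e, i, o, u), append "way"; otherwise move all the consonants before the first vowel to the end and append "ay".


Word: "virtue"
Starts with consonant(s) → move to end, add 'ay'
Consonant cluster: "v"
Pig Latin = "irtuevay"


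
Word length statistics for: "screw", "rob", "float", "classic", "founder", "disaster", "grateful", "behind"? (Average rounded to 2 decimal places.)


Lengths: "screw"=5, "rob"=3, "float"=5, "classic"=7, "founder"=7, "disaster"=8, "grateful"=8, "behind"=6
Sum = 49, Count = 8
Average = 49/8 = 6.13
= avg=6.13, min=3, max=8


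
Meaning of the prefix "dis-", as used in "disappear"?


Prefix: dis-
Example: disappear = dis- + appear
Meaning = not / opposite


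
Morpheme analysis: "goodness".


Word: "goodness"
Morphemes: good / -ness
Each morpheme carries meaning
= 2 morphemes


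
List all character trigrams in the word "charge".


Word: "charge" (length 6)
Number of trigrams = 6 - 3 + 1 = 4
  Position 0: "cha"
  Position 1: "har"
  Position 2: "arg"
  Position 3: "rge"
Trigrams = "cha", "har", "arg", "rge"


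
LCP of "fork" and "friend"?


Word 1: "fork"
Word 2: "friend"
Comparing from start:
  Pos 0: 'f' == 'f'
  Pos 1: 'o' != 'r' (stop)
LCP = "f" (length 1)


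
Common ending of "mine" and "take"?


Word 1: "mine"
Word 2: "take"
Comparing from end:
  Pos -1: 'e' == 'e'
  Pos -2: 'n' != 'k' (stop)
LCS = "e" (length 1)


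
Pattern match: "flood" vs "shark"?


Pattern of "flood": [0, 1, 2, 2, 3]
Pattern of "shark": [0, 1, 2, 3, 4]
Patterns do not match
Same pattern = No


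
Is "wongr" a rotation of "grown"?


Word: "grown", Candidate: "wongr"
Method: check if candidate is substring of word+word
"growngrown" contains "wongr"? No
Is rotation = No


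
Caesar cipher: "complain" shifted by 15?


Word: "complain"
Shift: 15
Each letter → (letter + shift) mod 26:
  'c' (2) + 15 = 17 → 'r'
  'o' (14) + 15 = 3 → 'd'
  'm' (12) + 15 = 1 → 'b'
  'p' (15) + 15 = 4 → 'e'
  'l' (11) + 15 = 0 → 'a'
  'a' (0) + 15 = 15 → 'p'
  'i' (8) + 15 = 23 → 'x'
  'n' (13) + 15 = 2 → 'c'
Result = "rdbeapxc"


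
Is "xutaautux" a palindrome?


Word: "xutaautux"
Reversed: "xutuaatux"
Forward == Backward? xutaautux != xutuaatux
Palindrome = No


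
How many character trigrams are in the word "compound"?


Word: "compound" (length 8)
Number of 3-grams = length - 3 + 1 = 8 - 3 + 1
= 6


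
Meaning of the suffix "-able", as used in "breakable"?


Suffix: -able
Example: breakable = break + -able
Meaning = capable of


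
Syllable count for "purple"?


Word: "purple"
Syllable breakdown: pur-ple
Counting: 2 parts
= 2 syllables


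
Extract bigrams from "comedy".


Word: "comedy" (length 6)
Number of bigrams = 6 - 2 + 1 = 5
  Position 0: "co"
  Position 1: "om"
  Position 2: "me"
  Position 3: "ed"
  Position 4: "dy"
Bigrams = "co", "om", "me", "ed", "dy"


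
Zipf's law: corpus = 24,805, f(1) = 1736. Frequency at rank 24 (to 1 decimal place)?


Zipf's law: f(r) = f(1) / r
f(1) = 1736
f(24) = 1736 / 24
= 72.3 occurrences


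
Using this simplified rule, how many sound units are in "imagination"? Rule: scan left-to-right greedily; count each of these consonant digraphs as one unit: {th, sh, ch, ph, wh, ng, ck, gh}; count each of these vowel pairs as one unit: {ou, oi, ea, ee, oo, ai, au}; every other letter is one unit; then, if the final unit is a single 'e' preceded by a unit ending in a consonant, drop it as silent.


Word: "imagination" (11 letters)
Left-to-right scan:
  (1) 'i' (letter)
  (2) 'm' (letter)
  (3) 'a' (letter)
  (4) 'g' (letter)
  (5) 'i' (letter)
  (6) 'n' (letter)
  (7) 'a' (letter)
  (8) 't' (letter)
  (9) 'i' (letter)
  (10) 'o' (letter)
  (11) 'n' (letter)
Units from scan: 11
Sound units = 11 units


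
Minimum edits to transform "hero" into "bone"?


Word 1: "hero" (length 4)
Word 2: "bone" (length 4)
One optimal edit sequence (insert/delete/substitute each cost 1):
  1. substitute 'h' -> 'b'  (+1)
  2. substitute 'e' -> 'o'  (+1)
  3. substitute 'r' -> 'n'  (+1)
  4. substitute 'o' -> 'e'  (+1)
Total edit operations: 4
Edit distance = 4


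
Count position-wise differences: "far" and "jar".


Comparing character by character (same length = 3):
  Pos 0: 'f' vs 'j' !=
  Pos 1: 'a' vs 'a' =
  Pos 2: 'r' vs 'r' =
Hamming distance = 1


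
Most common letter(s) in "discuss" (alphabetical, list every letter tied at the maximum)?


Word: "discuss"
Letter counts:
  'c': 1
  'd': 1
  'i': 1
  's': 3
  'u': 1
Maximum count = 3
Most frequent = 's' (3 times each)


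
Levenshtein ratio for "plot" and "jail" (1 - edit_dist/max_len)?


Word 1: "plot" (length 4)
Word 2: "jail" (length 4)
One optimal edit sequence:
  1. substitute 'p' -> 'j'  (+1)
  2. substitute 'l' -> 'a'  (+1)
  3. substitute 'o' -> 'i'  (+1)
  4. substitute 't' -> 'l'  (+1)
Edit distance = 4
Max length = max(4, 4) = 4
Similarity = 1 - 4/4
= 0.0000


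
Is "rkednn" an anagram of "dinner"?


Word 1: "dinner" → sorted: deinnr
Word 2: "rkednn" → sorted: deknnr
Same letters? deinnr != deknnr
Anagram = No


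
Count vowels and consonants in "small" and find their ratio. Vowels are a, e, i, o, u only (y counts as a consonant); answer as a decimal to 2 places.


Word: "small"
Vowels (a,e,i,o,u): 1
Consonants: 4
Ratio = 1/4
= 0.25


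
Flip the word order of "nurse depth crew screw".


Original: "nurse depth crew screw"
Words (1..n): nurse | depth | crew | screw
Reversed (n..1): screw | crew | depth | nurse
Result = "screw crew depth nurse"


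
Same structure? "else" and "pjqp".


Pattern of "else": [0, 1, 2, 0]
Pattern of "pjqp": [0, 1, 2, 0]
Patterns match
Same pattern = Yes


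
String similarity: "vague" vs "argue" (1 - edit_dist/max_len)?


Word 1: "vague" (length 5)
Word 2: "argue" (length 5)
One optimal edit sequence:
  1. substitute 'v' -> 'a'  (+1)
  2. substitute 'a' -> 'r'  (+1)
  3. keep 'g'
  4. keep 'u'
  5. keep 'e'
Edit distance = 2
Max length = max(5, 5) = 5
Similarity = 1 - 2/5
= 0.6000


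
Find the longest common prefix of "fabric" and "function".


Word 1: "fabric"
Word 2: "function"
Comparing from start:
  Pos 0: 'f' == 'f'
  Pos 1: 'a' != 'u' (stop)
LCP = "f" (length 1)


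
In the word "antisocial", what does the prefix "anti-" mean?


Prefix: anti-
Example: antisocial (anti- + social)
Meaning = against


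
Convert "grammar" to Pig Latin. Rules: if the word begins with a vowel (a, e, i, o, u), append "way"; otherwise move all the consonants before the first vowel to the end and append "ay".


Word: "grammar"
Starts with consonant(s) → move to end, add 'ay'
Consonant cluster: "gr"
Pig Latin = "ammargray"


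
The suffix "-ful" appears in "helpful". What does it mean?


Suffix: -ful
Example: helpful (help + -ful)
Meaning = full of


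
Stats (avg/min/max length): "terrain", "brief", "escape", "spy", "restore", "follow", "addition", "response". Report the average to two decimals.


Lengths: "terrain"=7, "brief"=5, "escape"=6, "spy"=3, "restore"=7, "follow"=6, "addition"=8, "response"=8
Sum = 50, Count = 8
Average = 50/8 = 6.25
= avg=6.25, min=3, max=8


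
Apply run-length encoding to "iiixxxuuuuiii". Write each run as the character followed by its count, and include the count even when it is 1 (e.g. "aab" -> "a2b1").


String: "iiixxxuuuuiii"
Scanning for consecutive runs:
  'i' x 3
  'x' x 3
  'u' x 4
  'i' x 3
RLE = "i3x3u4i3"


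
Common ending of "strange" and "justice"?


Word 1: "strange"
Word 2: "justice"
Comparing from end:
  Pos -1: 'e' == 'e'
  Pos -2: 'g' != 'c' (stop)
LCS = "e" (length 1)


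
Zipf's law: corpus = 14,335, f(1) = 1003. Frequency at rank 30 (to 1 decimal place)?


Zipf's law: f(r) = f(1) / r
f(1) = 1003
f(30) = 1003 / 30
= 33.4 occurrences


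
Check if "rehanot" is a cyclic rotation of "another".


Word: "another", Candidate: "rehanot"
Method: check if candidate is substring of word+word
"anotheranother" contains "rehanot"? No
Is rotation = No


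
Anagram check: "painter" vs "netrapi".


Word 1: "painter" → sorted: aeinprt
Word 2: "netrapi" → sorted: aeinprt
Same letters? aeinprt == aeinprt
Anagram = Yes


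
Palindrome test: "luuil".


Word: "luuil"
Reversed: "liuul"
Forward == Backward? luuil != liuul
Palindrome = No


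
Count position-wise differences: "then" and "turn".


Comparing character by character (same length = 4):
  Pos 0: 't' vs 't' =
  Pos 1: 'h' vs 'u' !=
  Pos 2: 'e' vs 'r' !=
  Pos 3: 'n' vs 'n' =
Hamming distance = 2


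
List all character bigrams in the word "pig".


Word: "pig" (length 3)
Number of bigrams = 3 - 2 + 1 = 2
  Position 0: "pi"
  Position 1: "ig"
Bigrams = "pi", "ig"


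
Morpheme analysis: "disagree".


Word: "disagree"
Morphemes: dis- | agree
Each morpheme carries meaning
= 2 morphemes


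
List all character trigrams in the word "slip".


Word: "slip" (length 4)
Number of trigrams = 4 - 3 + 1 = 2
  Position 0: "sli"
  Position 1: "lip"
Trigrams = "sli", "lip"


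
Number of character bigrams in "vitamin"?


Word: "vitamin" (length 7)
Number of 2-grams = length - 2 + 1 = 7 - 2 + 1
= 6


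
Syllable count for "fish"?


Word: "fish"
Syllable breakdown: fish
Counting: 1 part
= 1 syllable


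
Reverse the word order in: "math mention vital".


Original: "math mention vital"
Words (1..n): math | mention | vital
Reversed (n..1): vital | mention | math
Result = "vital mention math"


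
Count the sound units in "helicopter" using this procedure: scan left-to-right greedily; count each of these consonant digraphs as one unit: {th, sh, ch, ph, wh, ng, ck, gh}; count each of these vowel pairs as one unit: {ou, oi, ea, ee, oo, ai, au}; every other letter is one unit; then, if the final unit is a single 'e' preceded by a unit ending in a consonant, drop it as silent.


Word: "helicopter" (10 letters)
Left-to-right scan:
  (1) 'h' (letter)
  (2) 'e' (letter)
  (3) 'l' (letter)
  (4) 'i' (letter)
  (5) 'c' (letter)
  (6) 'o' (letter)
  (7) 'p' (letter)
  (8) 't' (letter)
  (9) 'e' (letter)
  (10) 'r' (letter)
Units from scan: 10
Sound units = 10 units


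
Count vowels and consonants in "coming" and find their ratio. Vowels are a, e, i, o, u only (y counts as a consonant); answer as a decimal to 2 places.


Word: "coming"
Vowels (a,e,i,o,u): 2
Consonants: 4
Ratio = 2/4
= 0.50


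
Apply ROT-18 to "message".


Word: "message"
Shift: 18
Each letter → (letter + shift) mod 26:
  'm' (12) + 18 = 4 → 'e'
  'e' (4) + 18 = 22 → 'w'
  's' (18) + 18 = 10 → 'k'
  's' (18) + 18 = 10 → 'k'
  'a' (0) + 18 = 18 → 's'
  'g' (6) + 18 = 24 → 'y'
  'e' (4) + 18 = 22 → 'w'
Result = "ewkksyw"


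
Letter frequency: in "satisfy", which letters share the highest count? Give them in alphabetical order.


Word: "satisfy"
Letter counts:
  'a': 1
  'f': 1
  'i': 1
  's': 2
  't': 1
  'y': 1
Maximum count = 2
Most frequent = 's' (2 times each)


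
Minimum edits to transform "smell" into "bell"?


Word 1: "smell" (length 5)
Word 2: "bell" (length 4)
One optimal edit sequence (insert/delete/substitute each cost 1):
  1. delete 's'  (+1)
  2. substitute 'm' -> 'b'  (+1)
  3. keep 'e'
  4. keep 'l'
  5. keep 'l'
Total edit operations: 2
Edit distance = 2


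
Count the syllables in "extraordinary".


Word: "extraordinary"
Syllable breakdown: ex / traor / di / nar / y
Counting: 5 parts
= 5 syllables


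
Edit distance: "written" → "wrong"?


Word 1: "written" (length 7)
Word 2: "wrong" (length 5)
One optimal edit sequence (insert/delete/substitute each cost 1):
  1. keep 'w'
  2. keep 'r'
  3. delete 'i'  (+1)
  4. delete 't'  (+1)
  5. substitute 't' -> 'o'  (+1)
  6. substitute 'e' -> 'n'  (+1)
  7. substitute 'n' -> 'g'  (+1)
Total edit operations: 5
Edit distance = 5


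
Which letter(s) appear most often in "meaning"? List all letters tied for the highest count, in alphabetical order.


Word: "meaning"
Letter counts:
  'a': 1
  'e': 1
  'g': 1
  'i': 1
  'm': 1
  'n': 2
Maximum count = 2
Most frequent = 'n' (2 times each)


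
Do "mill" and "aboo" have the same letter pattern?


Pattern of "mill": [0, 1, 2, 2]
Pattern of "aboo": [0, 1, 2, 2]
Patterns match
Same pattern = Yes


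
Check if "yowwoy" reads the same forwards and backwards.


Word: "yowwoy"
Reversed: "yowwoy"
Forward == Backward? yowwoy == yowwoy
Palindrome = Yes


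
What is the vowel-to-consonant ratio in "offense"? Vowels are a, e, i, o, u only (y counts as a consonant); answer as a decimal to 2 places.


Word: "offense"
Vowels (a,e,i,o,u): 3
Consonants: 4
Ratio = 3/4
= 0.75


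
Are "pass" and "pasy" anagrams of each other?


Word 1: "pass" → sorted: apss
Word 2: "pasy" → sorted: apsy
Same letters? apss != apsy
Anagram = No


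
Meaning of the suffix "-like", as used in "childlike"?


Suffix: -like
Example: childlike = child + -like
Meaning = resembling


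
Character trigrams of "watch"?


Word: "watch" (length 5)
Number of trigrams = 5 - 3 + 1 = 3
  Position 0: "wat"
  Position 1: "atc"
  Position 2: "tch"
Trigrams = "wat", "atc", "tch"


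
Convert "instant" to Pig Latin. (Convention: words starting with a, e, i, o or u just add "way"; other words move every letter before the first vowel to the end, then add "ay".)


Word: "instant"
Starts with vowel → add 'way'
Pig Latin = "instantway"


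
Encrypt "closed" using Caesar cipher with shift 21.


Word: "closed"
Shift: 21
Each letter → (letter + shift) mod 26:
  'c' (2) + 21 = 23 → 'x'
  'l' (11) + 21 = 6 → 'g'
  'o' (14) + 21 = 9 → 'j'
  's' (18) + 21 = 13 → 'n'
  'e' (4) + 21 = 25 → 'z'
  'd' (3) + 21 = 24 → 'y'
Result = "xgjnzy"


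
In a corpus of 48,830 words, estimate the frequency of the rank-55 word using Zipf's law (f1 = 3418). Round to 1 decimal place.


Zipf's law: f(r) = f(1) / r
f(1) = 3418
f(55) = 3418 / 55
= 62.1 occurrences


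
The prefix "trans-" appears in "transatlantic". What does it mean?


Prefix: trans-
Example: transatlantic = trans- + atlantic
Meaning = across


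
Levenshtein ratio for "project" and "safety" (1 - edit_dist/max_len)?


Word 1: "project" (length 7)
Word 2: "safety" (length 6)
One optimal edit sequence:
  1. delete 'p'  (+1)
  2. substitute 'r' -> 's'  (+1)
  3. substitute 'o' -> 'a'  (+1)
  4. substitute 'j' -> 'f'  (+1)
  5. keep 'e'
  6. substitute 'c' -> 't'  (+1)
  7. substitute 't' -> 'y'  (+1)
Edit distance = 6
Max length = max(7, 6) = 7
Similarity = 1 - 6/7
= 0.1429


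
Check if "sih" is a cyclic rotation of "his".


Word: "his", Candidate: "sih"
Method: check if candidate is substring of word+word
"hishis" contains "sih"? No
Is rotation = No


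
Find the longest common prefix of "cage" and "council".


Word 1: "cage"
Word 2: "council"
Comparing from start:
  Pos 0: 'c' == 'c'
  Pos 1: 'a' != 'o' (stop)
LCP = "c" (length 1)


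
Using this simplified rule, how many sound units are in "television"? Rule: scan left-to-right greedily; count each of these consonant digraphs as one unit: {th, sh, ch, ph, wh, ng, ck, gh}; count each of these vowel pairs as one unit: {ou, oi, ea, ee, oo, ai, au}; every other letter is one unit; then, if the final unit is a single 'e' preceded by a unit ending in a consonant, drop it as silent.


Word: "television" (10 letters)
Left-to-right scan:
  [1] 't' (letter)
  [2] 'e' (letter)
  [3] 'l' (letter)
  [4] 'e' (letter)
  [5] 'v' (letter)
  [6] 'i' (letter)
  [7] 's' (letter)
  [8] 'i' (letter)
  [9] 'o' (letter)
  [10] 'n' (letter)
Units from scan: 10
Sound units = 10 units


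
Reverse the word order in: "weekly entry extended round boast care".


Original: "weekly entry extended round boast care"
Words (1..n): weekly | entry | extended | round | boast | care
Reversed (n..1): care | boast | round | extended | entry | weekly
Result = "care boast round extended entry weekly"


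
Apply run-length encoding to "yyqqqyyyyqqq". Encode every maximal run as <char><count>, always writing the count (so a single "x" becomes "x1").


String: "yyqqqyyyyqqq"
Scanning for consecutive runs:
  'y' x 2
  'q' x 3
  'y' x 4
  'q' x 3
RLE = "y2q3y4q3"


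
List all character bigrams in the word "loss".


Word: "loss" (length 4)
Number of bigrams = 4 - 2 + 1 = 3
  Position 0: "lo"
  Position 1: "os"
  Position 2: "ss"
Bigrams = "lo", "os", "ss"


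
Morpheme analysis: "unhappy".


Word: "unhappy"
Morphemes: un- | happy
Each morpheme carries meaning
= 2 morphemes


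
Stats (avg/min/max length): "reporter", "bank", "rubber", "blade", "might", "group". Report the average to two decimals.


Lengths: "reporter"=8, "bank"=4, "rubber"=6, "blade"=5, "might"=5, "group"=5
Sum = 33, Count = 6
Average = 33/6 = 5.50
= avg=5.50, min=4, max=8


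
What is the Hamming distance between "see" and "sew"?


Comparing character by character (same length = 3):
  Pos 0: 's' vs 's' =
  Pos 1: 'e' vs 'e' =
  Pos 2: 'e' vs 'w' !=
Hamming distance = 1


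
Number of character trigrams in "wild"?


Word: "wild" (length 4)
Number of 3-grams = length - 3 + 1 = 4 - 3 + 1
= 2


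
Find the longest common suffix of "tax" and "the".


Word 1: "tax"
Word 2: "the"
Comparing from end:
  Pos -1: 'x' != 'e' (stop)
LCS = "" (length 0)


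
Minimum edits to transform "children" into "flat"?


Word 1: "children" (length 8)
Word 2: "flat" (length 4)
One optimal edit sequence (insert/delete/substitute each cost 1):
  1. delete 'c'  (+1)
  2. delete 'h'  (+1)
  3. substitute 'i' -> 'f'  (+1)
  4. keep 'l'
  5. delete 'd'  (+1)
  6. delete 'r'  (+1)
  7. substitute 'e' -> 'a'  (+1)
  8. substitute 'n' -> 't'  (+1)
Total edit operations: 7
Edit distance = 7


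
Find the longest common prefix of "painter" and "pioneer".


Word 1: "painter"
Word 2: "pioneer"
Comparing from start:
  Pos 0: 'p' == 'p'
  Pos 1: 'a' != 'i' (stop)
LCP = "p" (length 1)


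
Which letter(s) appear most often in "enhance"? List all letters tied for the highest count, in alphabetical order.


Word: "enhance"
Letter counts:
  'a': 1
  'c': 1
  'e': 2
  'h': 1
  'n': 2
Maximum count = 2
Most frequent = 'e', 'n' (2 times each)


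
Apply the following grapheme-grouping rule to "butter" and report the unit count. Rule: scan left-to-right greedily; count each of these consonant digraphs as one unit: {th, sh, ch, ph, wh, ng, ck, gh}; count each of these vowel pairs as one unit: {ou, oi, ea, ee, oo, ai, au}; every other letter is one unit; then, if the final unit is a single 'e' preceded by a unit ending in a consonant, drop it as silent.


Word: "butter" (6 letters)
Left-to-right scan:
  [1] 'b' (letter)
  [2] 'u' (letter)
  [3] 't' (letter)
  [4] 't' (letter)
  [5] 'e' (letter)
  [6] 'r' (letter)
Units from scan: 6
Sound units = 6 units


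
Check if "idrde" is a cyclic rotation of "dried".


Word: "dried", Candidate: "idrde"
Method: check if candidate is substring of word+word
"drieddried" contains "idrde"? No
Is rotation = No


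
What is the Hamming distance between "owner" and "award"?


Comparing character by character (same length = 5):
  Pos 0: 'o' vs 'a' !=
  Pos 1: 'w' vs 'w' =
  Pos 2: 'n' vs 'a' !=
  Pos 3: 'e' vs 'r' !=
  Pos 4: 'r' vs 'd' !=
Hamming distance = 4


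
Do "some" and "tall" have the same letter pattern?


Pattern of "some": [0, 1, 2, 3]
Pattern of "tall": [0, 1, 2, 2]
Patterns do not match
Same pattern = No


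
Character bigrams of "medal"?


Word: "medal" (length 5)
Number of bigrams = 5 - 2 + 1 = 4
  Position 0: "me"
  Position 1: "ed"
  Position 2: "da"
  Position 3: "al"
Bigrams = "me", "ed", "da", "al"


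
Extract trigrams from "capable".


Word: "capable" (length 7)
Number of trigrams = 7 - 3 + 1 = 5
  Position 0: "cap"
  Position 1: "apa"
  Position 2: "pab"
  Position 3: "abl"
  Position 4: "ble"
Trigrams = "cap", "apa", "pab", "abl", "ble"


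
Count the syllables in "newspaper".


Word: "newspaper"
Syllable breakdown: news | pa | per
Counting: 3 parts
= 3 syllables


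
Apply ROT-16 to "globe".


Word: "globe"
Shift: 16
Each letter → (letter + shift) mod 26:
  'g' (6) + 16 = 22 → 'w'
  'l' (11) + 16 = 1 → 'b'
  'o' (14) + 16 = 4 → 'e'
  'b' (1) + 16 = 17 → 'r'
  'e' (4) + 16 = 20 → 'u'
Result = "wberu"


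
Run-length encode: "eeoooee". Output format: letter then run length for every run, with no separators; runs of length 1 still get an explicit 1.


String: "eeoooee"
Scanning for consecutive runs:
  'e' x 2
  'o' x 3
  'e' x 2
RLE = "e2o3e2"


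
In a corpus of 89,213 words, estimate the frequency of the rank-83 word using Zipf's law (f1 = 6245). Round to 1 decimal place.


Zipf's law: f(r) = f(1) / r
f(1) = 6245
f(83) = 6245 / 83
= 75.2 occurrences


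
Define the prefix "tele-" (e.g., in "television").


Prefix: tele-
Example: television (tele- + vision)
Meaning = distant


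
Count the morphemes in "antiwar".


Word: "antiwar"
Morphemes: anti- + war
Each morpheme carries meaning
= 2 morphemes


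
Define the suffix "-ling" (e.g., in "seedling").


Suffix: -ling
Example: seedling (seed + -ling)
Meaning = small / young


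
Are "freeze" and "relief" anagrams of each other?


Word 1: "freeze" → sorted: eeefrz
Word 2: "relief" → sorted: eefilr
Same letters? eeefrz != eefilr
Anagram = No


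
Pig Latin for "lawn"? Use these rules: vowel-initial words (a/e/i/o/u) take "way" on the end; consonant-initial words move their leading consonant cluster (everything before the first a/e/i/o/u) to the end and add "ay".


Word: "lawn"
Starts with consonant(s) → move to end, add 'ay'
Consonant cluster: "l"
Pig Latin = "awnlay"
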